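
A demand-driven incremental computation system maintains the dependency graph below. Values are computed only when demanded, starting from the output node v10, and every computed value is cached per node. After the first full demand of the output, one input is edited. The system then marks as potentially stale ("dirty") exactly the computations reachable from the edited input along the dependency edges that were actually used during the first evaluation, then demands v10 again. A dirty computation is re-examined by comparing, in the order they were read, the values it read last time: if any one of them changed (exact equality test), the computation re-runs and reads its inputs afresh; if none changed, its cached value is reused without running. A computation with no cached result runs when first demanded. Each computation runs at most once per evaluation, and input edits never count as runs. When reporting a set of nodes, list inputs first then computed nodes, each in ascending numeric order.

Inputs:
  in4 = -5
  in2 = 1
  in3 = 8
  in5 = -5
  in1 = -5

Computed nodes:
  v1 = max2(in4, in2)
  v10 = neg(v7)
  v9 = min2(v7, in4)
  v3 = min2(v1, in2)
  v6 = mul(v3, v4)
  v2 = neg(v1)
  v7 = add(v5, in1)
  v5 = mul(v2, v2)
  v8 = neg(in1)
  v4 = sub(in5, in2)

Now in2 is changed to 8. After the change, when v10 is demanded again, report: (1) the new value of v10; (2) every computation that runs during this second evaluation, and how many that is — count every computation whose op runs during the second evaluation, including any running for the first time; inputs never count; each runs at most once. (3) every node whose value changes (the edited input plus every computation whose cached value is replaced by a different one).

New value of v10: -59.
Computations that run: v1, v2, v5, v7, v10 — 5 in total.
Values that change: in2, v1, v2, v5, v7, v10.

First evaluation (everything demanded from the output):
  v1 = max2(-5, 1) = 1
  v2 = neg(1) = -1
  v5 = mul(-1, -1) = 1
  v7 = add(1, -5) = -4
  v10 = neg(-4) = 4

Propagation after the edit:
  v1: runs — in2 1->8; result 8.
  v2: runs — v1 1->8; result -8.
  v5: runs — v2 -1->-8; v2 -1->-8; result 64.
  v7: runs — v5 1->64; result 59.
  v10: runs — v7 -4->59; result -59.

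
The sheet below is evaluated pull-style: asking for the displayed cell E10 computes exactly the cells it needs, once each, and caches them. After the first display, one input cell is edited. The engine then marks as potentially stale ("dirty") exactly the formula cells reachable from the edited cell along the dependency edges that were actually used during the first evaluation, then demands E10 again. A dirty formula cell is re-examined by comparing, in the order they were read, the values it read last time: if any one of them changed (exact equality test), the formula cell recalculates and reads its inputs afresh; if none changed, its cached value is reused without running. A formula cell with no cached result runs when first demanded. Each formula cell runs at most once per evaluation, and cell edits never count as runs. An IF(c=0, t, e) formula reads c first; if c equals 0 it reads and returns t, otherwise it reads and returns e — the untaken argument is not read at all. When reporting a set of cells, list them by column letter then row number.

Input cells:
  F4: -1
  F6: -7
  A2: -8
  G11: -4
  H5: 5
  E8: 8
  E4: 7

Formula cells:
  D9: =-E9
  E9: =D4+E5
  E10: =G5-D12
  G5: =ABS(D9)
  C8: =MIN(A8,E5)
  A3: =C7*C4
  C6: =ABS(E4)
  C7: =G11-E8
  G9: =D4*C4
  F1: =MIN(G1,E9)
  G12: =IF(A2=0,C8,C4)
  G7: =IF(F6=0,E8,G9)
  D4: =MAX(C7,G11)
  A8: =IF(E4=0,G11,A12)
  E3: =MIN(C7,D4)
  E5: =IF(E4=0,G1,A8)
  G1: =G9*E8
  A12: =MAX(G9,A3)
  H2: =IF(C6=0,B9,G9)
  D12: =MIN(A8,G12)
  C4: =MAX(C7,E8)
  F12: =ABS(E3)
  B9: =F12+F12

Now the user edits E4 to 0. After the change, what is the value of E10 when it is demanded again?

Demanding E10 again yields 264.
Note the branch switch — G1 had no cache and runs now for the first time.

First demand of the output computes:
  C7 = -4 - 8 = -12
  C4 = MAX(-12, 8) = 8
  A3 = -12 * 8 = -96
  D4 = MAX(-12, -4) = -4
  G9 = -4 * 8 = -32
  A12 = MAX(-32, -96) = -32
  A8 = IF(E4=0: E4=7 -> else branch A12) = -32
  E5 = IF(E4=0: E4=7 -> else branch A8) = -32
  E9 = -4 + -32 = -36
  D9 = -(-36) = 36
  G5 = ABS(36) = 36
  G12 = IF(A2=0: A2=-8 -> else branch C4) = 8
  D12 = MIN(-32, 8) = -32
  E10 = 36 - -32 = 68

After the edit, cleaning proceeds:
  A8: a read changed (E4 7->0) — executes, giving -4.
  D12: a read changed (A8 -32->-4) — executes, giving -4.
  G1: had never run; runs now, result -256.
  E5: a read changed (E4 7->0; A8 -32->-4) — executes, giving -256.
  E9: a read changed (E5 -32->-256) — executes, giving -260.
  D9: a read changed (E9 -36->-260) — executes, giving 260.
  G5: a read changed (D9 36->260) — executes, giving 260.
  E10: a read changed (G5 36->260; D12 -32->-4) — executes, giving 264.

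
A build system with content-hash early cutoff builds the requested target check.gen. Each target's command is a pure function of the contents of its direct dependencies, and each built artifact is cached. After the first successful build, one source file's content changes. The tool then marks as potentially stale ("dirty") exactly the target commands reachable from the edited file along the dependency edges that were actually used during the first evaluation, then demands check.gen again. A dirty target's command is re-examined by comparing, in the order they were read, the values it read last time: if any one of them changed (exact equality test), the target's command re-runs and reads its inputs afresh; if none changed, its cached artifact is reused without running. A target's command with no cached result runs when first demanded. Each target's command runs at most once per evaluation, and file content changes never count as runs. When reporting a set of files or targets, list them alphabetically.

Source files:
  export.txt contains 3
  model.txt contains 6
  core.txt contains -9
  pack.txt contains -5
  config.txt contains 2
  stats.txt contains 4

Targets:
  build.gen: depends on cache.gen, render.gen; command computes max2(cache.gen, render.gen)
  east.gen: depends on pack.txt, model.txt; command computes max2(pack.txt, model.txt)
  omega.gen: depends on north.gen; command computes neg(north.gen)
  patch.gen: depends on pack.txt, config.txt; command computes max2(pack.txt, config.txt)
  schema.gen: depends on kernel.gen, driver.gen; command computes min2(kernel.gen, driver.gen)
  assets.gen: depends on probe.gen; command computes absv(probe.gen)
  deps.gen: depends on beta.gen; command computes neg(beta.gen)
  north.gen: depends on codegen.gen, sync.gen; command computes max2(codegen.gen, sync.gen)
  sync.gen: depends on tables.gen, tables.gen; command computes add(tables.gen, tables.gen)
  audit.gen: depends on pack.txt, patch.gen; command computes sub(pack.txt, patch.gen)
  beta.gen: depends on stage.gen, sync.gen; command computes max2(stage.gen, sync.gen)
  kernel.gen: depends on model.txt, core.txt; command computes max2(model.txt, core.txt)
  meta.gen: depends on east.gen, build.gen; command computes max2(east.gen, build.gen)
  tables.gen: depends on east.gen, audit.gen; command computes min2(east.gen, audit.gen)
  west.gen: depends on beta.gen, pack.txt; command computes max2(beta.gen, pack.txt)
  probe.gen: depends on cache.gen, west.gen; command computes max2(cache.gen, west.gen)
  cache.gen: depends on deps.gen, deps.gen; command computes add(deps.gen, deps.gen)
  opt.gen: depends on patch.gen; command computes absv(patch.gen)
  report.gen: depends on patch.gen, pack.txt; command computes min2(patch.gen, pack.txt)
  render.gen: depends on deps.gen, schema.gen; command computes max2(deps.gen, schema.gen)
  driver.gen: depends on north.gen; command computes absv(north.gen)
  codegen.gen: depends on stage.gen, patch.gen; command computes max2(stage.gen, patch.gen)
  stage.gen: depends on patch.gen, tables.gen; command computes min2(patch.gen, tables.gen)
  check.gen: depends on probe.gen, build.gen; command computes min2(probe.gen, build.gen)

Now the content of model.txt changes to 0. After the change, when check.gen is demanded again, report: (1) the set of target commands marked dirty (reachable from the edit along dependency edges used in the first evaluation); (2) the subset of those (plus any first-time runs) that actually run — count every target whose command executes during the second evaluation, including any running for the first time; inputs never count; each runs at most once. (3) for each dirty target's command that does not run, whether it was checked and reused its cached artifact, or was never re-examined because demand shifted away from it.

First evaluation (everything demanded from the output):
  east.gen = max2(-5, 6) = 6
  kernel.gen = max2(6, -9) = 6
  patch.gen = max2(-5, 2) = 2
  audit.gen = sub(-5, 2) = -7
  tables.gen = min2(6, -7) = -7
  stage.gen = min2(2, -7) = -7
  codegen.gen = max2(-7, 2) = 2
  sync.gen = add(-7, -7) = -14
  beta.gen = max2(-7, -14) = -7
  deps.gen = neg(-7) = 7
  cache.gen = add(7, 7) = 14
  north.gen = max2(2, -14) = 2
  driver.gen = absv(2) = 2
  schema.gen = min2(6, 2) = 2
  render.gen = max2(7, 2) = 7
  build.gen = max2(14, 7) = 14
  west.gen = max2(-7, -5) = -5
  probe.gen = max2(14, -5) = 14
  check.gen = min2(14, 14) = 14

Propagation after the edit:
  east.gen: runs — model.txt 6->0; result 0.
  kernel.gen: runs — model.txt 6->0; result 0.
  tables.gen: runs — east.gen 6->0; result -7 (same value as before).
  stage.gen: checked — values it read are unchanged (patch.gen unchanged, tables.gen unchanged); reused cached -7 without running.
  codegen.gen: checked — values it read are unchanged (stage.gen unchanged, patch.gen unchanged); reused cached 2 without running.
  sync.gen: checked — values it read are unchanged (tables.gen unchanged, tables.gen unchanged); reused cached -14 without running.
  beta.gen: checked — values it read are unchanged (stage.gen unchanged, sync.gen unchanged); reused cached -7 without running.
  deps.gen: checked — values it read are unchanged (beta.gen unchanged); reused cached 7 without running.
  cache.gen: checked — values it read are unchanged (deps.gen unchanged, deps.gen unchanged); reused cached 14 without running.
  north.gen: checked — values it read are unchanged (codegen.gen unchanged, sync.gen unchanged); reused cached 2 without running.
  driver.gen: checked — values it read are unchanged (north.gen unchanged); reused cached 2 without running.
  schema.gen: runs — kernel.gen 6->0; result 0.
  render.gen: runs — schema.gen 2->0; result 7 (same value as before).
  build.gen: checked — values it read are unchanged (cache.gen unchanged, render.gen unchanged); reused cached 14 without running.
  west.gen: checked — values it read are unchanged (beta.gen unchanged, pack.txt unchanged); reused cached -5 without running.
  probe.gen: checked — values it read are unchanged (cache.gen unchanged, west.gen unchanged); reused cached 14 without running.
  check.gen: checked — values it read are unchanged (probe.gen unchanged, build.gen unchanged); reused cached 14 without running.

Key observation: the cutoff stops propagation at stage.gen — its inputs' values are unchanged, so it reuses its cache.

Marked dirty: beta.gen, build.gen, cache.gen, check.gen, codegen.gen, deps.gen, driver.gen, east.gen, kernel.gen, north.gen, probe.gen, render.gen, schema.gen, stage.gen, sync.gen, tables.gen, west.gen.
Target commands that run: east.gen, kernel.gen, render.gen, schema.gen, tables.gen — 5 in total.
Checked but reused from cache: beta.gen, build.gen, cache.gen, check.gen, codegen.gen, deps.gen, driver.gen, north.gen, probe.gen, stage.gen, sync.gen, west.gen.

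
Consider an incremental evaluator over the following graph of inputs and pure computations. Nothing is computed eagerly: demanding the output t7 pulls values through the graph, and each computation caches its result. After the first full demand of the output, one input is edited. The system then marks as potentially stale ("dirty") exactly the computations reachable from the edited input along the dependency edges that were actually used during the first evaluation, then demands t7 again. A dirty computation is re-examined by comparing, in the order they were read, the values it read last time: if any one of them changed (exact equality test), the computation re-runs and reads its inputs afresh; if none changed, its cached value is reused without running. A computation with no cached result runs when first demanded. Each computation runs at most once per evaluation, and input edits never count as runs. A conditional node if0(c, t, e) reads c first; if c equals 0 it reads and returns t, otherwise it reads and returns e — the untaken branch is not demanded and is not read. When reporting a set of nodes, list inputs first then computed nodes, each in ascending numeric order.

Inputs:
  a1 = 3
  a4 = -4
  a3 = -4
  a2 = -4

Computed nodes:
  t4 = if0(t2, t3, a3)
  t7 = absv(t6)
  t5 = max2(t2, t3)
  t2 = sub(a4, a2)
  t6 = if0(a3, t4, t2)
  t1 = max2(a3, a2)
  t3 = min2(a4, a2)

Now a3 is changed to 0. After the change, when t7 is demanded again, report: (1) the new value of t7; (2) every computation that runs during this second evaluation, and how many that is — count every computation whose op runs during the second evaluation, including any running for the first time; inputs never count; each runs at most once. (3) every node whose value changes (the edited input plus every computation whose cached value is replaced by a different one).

t7 now evaluates to 4.
Run set: t3, t4, t6, t7 (4 run).
Changed values: a3, t6, t7.
The important point: the flipped condition pulls in fresh nodes; t3, t4 run for the first time.

Initial pass — values computed on the first demand:
  t2 = sub(-4, -4) = 0
  t6 = if0(a3=-4 -> else branch t2) = 0
  t7 = absv(0) = 0

Second demand — change propagation:
  t3: newly demanded (no cache) — executes and yields -4.
  t4: newly demanded (no cache) — executes and yields -4.
  t6: re-runs because a3 -4->0; new result -4.
  t7: re-runs because t6 0->-4; new result 4.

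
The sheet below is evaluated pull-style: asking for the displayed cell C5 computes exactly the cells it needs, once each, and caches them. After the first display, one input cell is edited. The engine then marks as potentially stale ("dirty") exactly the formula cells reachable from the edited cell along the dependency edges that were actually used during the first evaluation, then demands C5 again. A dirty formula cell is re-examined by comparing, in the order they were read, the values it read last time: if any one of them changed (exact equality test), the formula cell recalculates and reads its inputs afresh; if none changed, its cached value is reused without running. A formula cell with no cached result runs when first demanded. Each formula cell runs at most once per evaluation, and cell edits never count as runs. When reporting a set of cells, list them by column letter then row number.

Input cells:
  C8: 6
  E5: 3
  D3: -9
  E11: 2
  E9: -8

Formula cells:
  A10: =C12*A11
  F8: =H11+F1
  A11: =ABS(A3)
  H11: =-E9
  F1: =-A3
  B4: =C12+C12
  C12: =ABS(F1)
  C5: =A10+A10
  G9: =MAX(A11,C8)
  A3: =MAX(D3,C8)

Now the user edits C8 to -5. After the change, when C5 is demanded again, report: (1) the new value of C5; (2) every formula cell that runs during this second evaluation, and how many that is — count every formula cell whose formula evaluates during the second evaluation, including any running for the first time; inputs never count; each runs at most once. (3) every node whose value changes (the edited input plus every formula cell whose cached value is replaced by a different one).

Demanding C5 again yields 50.
6 formula cells run: A3, A10, A11, C5, C12, F1.
The nodes whose values change: A3, A10, A11, C5, C8, C12, F1.

First demand of the output computes:
  A3 = MAX(-9, 6) = 6
  A11 = ABS(6) = 6
  F1 = -(6) = -6
  C12 = ABS(-6) = 6
  A10 = 6 * 6 = 36
  C5 = 36 + 36 = 72

After the edit, cleaning proceeds:
  A3: a read changed (C8 6->-5) — executes, giving -5.
  A11: a read changed (A3 6->-5) — executes, giving 5.
  F1: a read changed (A3 6->-5) — executes, giving 5.
  C12: a read changed (F1 -6->5) — executes, giving 5.
  A10: a read changed (C12 6->5; A11 6->5) — executes, giving 25.
  C5: a read changed (A10 36->25; A10 36->25) — executes, giving 50.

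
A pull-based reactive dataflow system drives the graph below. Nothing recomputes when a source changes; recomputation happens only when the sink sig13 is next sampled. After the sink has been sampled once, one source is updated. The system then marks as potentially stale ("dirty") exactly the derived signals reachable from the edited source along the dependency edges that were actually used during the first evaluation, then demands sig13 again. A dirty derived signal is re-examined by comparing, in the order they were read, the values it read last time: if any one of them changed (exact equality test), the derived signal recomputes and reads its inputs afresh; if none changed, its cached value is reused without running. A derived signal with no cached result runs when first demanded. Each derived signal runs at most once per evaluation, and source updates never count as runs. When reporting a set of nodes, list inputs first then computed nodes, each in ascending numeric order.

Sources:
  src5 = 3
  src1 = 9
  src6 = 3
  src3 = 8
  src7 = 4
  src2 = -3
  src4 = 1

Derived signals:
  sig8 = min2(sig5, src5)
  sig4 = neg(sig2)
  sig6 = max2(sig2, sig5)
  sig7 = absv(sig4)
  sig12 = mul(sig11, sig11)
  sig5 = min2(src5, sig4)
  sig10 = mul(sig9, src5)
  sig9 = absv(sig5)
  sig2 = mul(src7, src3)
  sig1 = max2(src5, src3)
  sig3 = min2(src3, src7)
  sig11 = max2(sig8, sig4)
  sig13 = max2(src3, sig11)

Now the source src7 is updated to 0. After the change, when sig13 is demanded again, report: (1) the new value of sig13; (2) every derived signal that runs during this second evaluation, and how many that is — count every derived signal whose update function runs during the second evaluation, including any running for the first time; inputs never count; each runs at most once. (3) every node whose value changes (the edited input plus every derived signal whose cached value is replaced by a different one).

New value of sig13: 8.
Derived signals that run: sig2, sig4, sig5, sig8, sig11, sig13 — 6 in total.
Values that change: src7, sig2, sig4, sig5, sig8, sig11.

First evaluation (everything demanded from the output):
  sig2 = mul(4, 8) = 32
  sig4 = neg(32) = -32
  sig5 = min2(3, -32) = -32
  sig8 = min2(-32, 3) = -32
  sig11 = max2(-32, -32) = -32
  sig13 = max2(8, -32) = 8

Propagation after the edit:
  sig2: runs — src7 4->0; result 0.
  sig4: runs — sig2 32->0; result 0.
  sig5: runs — sig4 -32->0; result 0.
  sig8: runs — sig5 -32->0; result 0.
  sig11: runs — sig8 -32->0; sig4 -32->0; result 0.
  sig13: runs — sig11 -32->0; result 8 (same value as before).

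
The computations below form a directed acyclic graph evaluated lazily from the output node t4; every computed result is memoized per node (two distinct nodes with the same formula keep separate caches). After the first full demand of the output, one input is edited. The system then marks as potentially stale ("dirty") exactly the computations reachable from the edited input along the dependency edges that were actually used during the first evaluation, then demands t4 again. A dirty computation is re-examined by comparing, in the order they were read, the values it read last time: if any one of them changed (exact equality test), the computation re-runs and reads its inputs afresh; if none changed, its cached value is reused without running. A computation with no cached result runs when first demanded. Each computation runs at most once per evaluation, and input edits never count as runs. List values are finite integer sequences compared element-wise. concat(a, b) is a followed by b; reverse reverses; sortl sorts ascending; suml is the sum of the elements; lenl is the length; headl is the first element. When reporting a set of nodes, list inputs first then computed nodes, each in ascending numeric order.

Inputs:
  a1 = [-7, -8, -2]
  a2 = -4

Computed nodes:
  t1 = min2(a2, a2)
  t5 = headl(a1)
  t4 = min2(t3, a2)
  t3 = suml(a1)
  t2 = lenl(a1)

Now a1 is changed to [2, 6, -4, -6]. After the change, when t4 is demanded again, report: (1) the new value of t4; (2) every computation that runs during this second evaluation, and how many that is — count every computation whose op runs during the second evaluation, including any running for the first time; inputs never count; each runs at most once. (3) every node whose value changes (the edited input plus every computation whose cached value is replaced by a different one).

First demand of the output computes:
  t3 = suml([-7, -8, -2]) = -17
  t4 = min2(-17, -4) = -17

After the edit, cleaning proceeds:
  t3: a read changed (a1 [-7, -8, -2]->[2, 6, -4, -6]) — executes, giving -2.
  t4: a read changed (t3 -17->-2) — executes, giving -4.

Demanding t4 again yields -4.
2 computations run: t3, t4.
The nodes whose values change: a1, t3, t4.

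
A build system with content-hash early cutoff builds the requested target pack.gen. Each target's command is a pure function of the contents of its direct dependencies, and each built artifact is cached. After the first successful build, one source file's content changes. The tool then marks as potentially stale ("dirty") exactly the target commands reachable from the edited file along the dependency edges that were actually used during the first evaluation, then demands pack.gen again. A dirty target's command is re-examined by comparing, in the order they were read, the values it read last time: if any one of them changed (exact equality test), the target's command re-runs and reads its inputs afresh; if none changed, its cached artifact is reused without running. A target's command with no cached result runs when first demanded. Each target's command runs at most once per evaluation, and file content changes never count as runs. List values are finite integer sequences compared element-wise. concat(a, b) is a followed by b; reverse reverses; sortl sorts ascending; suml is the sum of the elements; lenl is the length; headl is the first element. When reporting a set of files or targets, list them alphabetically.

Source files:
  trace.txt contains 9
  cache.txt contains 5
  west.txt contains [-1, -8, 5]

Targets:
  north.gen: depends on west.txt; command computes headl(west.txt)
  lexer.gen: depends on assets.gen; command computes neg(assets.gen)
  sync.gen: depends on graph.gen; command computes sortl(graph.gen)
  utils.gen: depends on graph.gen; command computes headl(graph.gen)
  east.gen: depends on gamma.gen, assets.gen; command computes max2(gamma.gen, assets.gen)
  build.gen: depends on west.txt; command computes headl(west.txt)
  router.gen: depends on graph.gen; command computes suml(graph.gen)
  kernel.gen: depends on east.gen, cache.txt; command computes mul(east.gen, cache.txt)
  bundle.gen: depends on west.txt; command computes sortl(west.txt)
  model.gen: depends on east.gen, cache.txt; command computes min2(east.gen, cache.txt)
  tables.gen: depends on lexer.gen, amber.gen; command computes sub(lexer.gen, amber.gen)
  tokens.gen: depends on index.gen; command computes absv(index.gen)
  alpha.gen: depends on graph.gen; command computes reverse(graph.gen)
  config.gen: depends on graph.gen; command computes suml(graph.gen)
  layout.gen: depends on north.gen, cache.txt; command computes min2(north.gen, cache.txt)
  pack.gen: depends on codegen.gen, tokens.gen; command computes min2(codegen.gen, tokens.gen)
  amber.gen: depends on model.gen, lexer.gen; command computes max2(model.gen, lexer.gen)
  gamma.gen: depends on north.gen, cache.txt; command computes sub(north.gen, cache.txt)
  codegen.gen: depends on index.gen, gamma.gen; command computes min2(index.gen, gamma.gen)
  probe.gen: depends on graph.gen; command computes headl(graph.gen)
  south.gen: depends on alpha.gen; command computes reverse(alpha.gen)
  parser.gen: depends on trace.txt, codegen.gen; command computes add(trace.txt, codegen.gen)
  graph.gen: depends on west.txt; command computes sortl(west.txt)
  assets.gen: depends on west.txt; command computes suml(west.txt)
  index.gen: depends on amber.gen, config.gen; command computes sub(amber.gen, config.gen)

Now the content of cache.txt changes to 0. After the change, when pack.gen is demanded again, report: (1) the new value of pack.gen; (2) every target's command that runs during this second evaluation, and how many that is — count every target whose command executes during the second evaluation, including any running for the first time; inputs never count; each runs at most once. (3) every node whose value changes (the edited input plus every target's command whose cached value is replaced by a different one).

First evaluation (everything demanded from the output):
  assets.gen = suml([-1, -8, 5]) = -4
  graph.gen = sortl([-1, -8, 5]) = [-8, -1, 5]
  config.gen = suml([-8, -1, 5]) = -4
  lexer.gen = neg(-4) = 4
  north.gen = headl([-1, -8, 5]) = -1
  gamma.gen = sub(-1, 5) = -6
  east.gen = max2(-6, -4) = -4
  model.gen = min2(-4, 5) = -4
  amber.gen = max2(-4, 4) = 4
  index.gen = sub(4, -4) = 8
  codegen.gen = min2(8, -6) = -6
  tokens.gen = absv(8) = 8
  pack.gen = min2(-6, 8) = -6

Propagation after the edit:
  gamma.gen: runs — cache.txt 5->0; result -1.
  east.gen: runs — gamma.gen -6->-1; result -1.
  model.gen: runs — east.gen -4->-1; cache.txt 5->0; result -1.
  amber.gen: runs — model.gen -4->-1; result 4 (same value as before).
  index.gen: checked — values it read are unchanged (amber.gen unchanged, config.gen unchanged); reused cached 8 without running.
  codegen.gen: runs — gamma.gen -6->-1; result -1.
  tokens.gen: checked — values it read are unchanged (index.gen unchanged); reused cached 8 without running.
  pack.gen: runs — codegen.gen -6->-1; result -1.

Key observation: the cutoff stops propagation at index.gen — its inputs' values are unchanged, so it reuses its cache.

New value of pack.gen: -1.
Target commands that run: amber.gen, codegen.gen, east.gen, gamma.gen, model.gen, pack.gen — 6 in total.
Values that change: cache.txt, codegen.gen, east.gen, gamma.gen, model.gen, pack.gen.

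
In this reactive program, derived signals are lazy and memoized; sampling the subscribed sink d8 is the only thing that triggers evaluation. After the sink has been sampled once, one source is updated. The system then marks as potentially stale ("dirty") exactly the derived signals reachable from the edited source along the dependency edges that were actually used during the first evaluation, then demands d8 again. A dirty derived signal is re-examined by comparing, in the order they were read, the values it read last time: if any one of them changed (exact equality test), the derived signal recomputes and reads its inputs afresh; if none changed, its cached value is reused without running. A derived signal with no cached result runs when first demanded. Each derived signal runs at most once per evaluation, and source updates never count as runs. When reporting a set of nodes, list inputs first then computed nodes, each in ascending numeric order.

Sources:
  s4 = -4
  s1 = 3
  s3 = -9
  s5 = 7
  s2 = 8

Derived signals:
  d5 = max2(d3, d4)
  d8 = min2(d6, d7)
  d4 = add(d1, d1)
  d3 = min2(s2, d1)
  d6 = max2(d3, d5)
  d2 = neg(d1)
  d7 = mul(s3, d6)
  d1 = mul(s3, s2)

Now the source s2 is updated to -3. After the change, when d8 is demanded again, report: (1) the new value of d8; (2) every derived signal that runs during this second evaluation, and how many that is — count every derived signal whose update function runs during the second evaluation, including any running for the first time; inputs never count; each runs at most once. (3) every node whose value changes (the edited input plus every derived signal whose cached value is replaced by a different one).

Demanding d8 again yields -486.
7 derived signals run: d1, d3, d4, d5, d6, d7, d8.
The nodes whose values change: s2, d1, d3, d4, d5, d6, d7, d8.

First demand of the output computes:
  d1 = mul(-9, 8) = -72
  d3 = min2(8, -72) = -72
  d4 = add(-72, -72) = -144
  d5 = max2(-72, -144) = -72
  d6 = max2(-72, -72) = -72
  d7 = mul(-9, -72) = 648
  d8 = min2(-72, 648) = -72

After the edit, cleaning proceeds:
  d1: a read changed (s2 8->-3) — executes, giving 27.
  d3: a read changed (s2 8->-3; d1 -72->27) — executes, giving -3.
  d4: a read changed (d1 -72->27; d1 -72->27) — executes, giving 54.
  d5: a read changed (d3 -72->-3; d4 -144->54) — executes, giving 54.
  d6: a read changed (d3 -72->-3; d5 -72->54) — executes, giving 54.
  d7: a read changed (d6 -72->54) — executes, giving -486.
  d8: a read changed (d6 -72->54; d7 648->-486) — executes, giving -486.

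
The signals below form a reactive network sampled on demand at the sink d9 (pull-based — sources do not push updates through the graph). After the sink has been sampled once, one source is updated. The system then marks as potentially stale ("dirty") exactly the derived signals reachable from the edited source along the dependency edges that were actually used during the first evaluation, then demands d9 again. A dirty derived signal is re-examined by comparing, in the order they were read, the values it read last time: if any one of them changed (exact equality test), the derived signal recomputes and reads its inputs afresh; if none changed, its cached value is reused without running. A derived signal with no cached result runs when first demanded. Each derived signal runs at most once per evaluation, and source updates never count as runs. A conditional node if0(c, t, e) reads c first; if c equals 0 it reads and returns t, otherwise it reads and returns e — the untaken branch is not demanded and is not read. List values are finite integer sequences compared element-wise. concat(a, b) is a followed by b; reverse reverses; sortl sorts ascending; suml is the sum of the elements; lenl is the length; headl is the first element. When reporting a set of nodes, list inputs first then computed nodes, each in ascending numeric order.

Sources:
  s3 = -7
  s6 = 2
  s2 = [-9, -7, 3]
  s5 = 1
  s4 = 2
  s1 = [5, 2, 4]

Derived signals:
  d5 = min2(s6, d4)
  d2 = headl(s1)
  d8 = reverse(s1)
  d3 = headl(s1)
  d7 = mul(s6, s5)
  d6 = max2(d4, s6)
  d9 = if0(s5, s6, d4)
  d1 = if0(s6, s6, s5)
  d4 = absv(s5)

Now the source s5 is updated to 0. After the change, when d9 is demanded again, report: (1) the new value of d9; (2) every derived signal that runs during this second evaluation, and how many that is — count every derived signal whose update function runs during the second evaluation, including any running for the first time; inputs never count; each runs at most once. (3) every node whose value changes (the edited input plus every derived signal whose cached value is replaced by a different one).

Initial pass — values computed on the first demand:
  d4 = absv(1) = 1
  d9 = if0(s5=1 -> else branch d4) = 1

Second demand — change propagation:
  d4: dirty yet unreached — the second evaluation never asks for it.
  d9: re-runs because s5 1->0; new result 2.

The important point: the flipped condition redirects demand; d4 is left stale, never re-checked.

d9 now evaluates to 2.
Run set: d9 (1 run).
Changed values: s5, d9.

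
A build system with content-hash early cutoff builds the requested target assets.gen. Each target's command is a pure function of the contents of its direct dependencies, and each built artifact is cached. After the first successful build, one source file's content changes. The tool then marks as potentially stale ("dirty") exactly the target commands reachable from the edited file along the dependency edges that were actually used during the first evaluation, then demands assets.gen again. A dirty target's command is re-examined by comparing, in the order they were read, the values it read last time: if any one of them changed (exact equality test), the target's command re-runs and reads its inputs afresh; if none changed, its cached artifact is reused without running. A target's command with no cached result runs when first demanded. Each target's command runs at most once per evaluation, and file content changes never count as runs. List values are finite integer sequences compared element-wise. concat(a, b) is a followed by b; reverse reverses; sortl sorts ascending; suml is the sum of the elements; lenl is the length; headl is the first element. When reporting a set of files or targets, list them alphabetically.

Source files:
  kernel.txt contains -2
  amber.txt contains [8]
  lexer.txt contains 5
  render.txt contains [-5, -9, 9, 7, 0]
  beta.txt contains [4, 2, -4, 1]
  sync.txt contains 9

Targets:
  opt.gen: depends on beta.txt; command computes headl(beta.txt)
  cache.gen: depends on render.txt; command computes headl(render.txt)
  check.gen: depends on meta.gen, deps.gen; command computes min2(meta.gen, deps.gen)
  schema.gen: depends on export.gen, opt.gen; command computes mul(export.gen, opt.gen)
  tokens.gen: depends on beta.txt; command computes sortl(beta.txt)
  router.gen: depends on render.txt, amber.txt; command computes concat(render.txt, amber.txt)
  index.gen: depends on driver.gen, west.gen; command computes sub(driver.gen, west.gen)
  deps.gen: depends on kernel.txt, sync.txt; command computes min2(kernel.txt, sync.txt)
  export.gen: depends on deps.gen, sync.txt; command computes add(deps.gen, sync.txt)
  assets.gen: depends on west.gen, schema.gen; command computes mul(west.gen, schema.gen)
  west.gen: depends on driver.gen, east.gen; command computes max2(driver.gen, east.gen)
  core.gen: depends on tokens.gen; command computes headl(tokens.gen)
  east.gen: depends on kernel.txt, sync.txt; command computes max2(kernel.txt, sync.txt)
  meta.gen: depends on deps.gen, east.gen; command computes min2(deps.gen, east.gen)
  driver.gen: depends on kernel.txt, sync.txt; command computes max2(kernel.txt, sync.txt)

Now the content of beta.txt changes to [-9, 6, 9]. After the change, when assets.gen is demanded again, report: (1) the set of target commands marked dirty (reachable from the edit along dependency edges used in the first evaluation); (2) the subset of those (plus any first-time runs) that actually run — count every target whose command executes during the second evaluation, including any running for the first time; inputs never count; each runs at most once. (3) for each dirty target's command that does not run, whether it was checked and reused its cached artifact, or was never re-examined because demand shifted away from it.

Marked dirty: assets.gen, opt.gen, schema.gen.
Target commands that run: assets.gen, opt.gen, schema.gen — 3 in total.
Every dirty target's command ran.

First evaluation (everything demanded from the output):
  deps.gen = min2(-2, 9) = -2
  driver.gen = max2(-2, 9) = 9
  east.gen = max2(-2, 9) = 9
  export.gen = add(-2, 9) = 7
  opt.gen = headl([4, 2, -4, 1]) = 4
  schema.gen = mul(7, 4) = 28
  west.gen = max2(9, 9) = 9
  assets.gen = mul(9, 28) = 252

Propagation after the edit:
  opt.gen: runs — beta.txt [4, 2, -4, 1]->[-9, 6, 9]; result -9.
  schema.gen: runs — opt.gen 4->-9; result -63.
  assets.gen: runs — schema.gen 28->-63; result -567.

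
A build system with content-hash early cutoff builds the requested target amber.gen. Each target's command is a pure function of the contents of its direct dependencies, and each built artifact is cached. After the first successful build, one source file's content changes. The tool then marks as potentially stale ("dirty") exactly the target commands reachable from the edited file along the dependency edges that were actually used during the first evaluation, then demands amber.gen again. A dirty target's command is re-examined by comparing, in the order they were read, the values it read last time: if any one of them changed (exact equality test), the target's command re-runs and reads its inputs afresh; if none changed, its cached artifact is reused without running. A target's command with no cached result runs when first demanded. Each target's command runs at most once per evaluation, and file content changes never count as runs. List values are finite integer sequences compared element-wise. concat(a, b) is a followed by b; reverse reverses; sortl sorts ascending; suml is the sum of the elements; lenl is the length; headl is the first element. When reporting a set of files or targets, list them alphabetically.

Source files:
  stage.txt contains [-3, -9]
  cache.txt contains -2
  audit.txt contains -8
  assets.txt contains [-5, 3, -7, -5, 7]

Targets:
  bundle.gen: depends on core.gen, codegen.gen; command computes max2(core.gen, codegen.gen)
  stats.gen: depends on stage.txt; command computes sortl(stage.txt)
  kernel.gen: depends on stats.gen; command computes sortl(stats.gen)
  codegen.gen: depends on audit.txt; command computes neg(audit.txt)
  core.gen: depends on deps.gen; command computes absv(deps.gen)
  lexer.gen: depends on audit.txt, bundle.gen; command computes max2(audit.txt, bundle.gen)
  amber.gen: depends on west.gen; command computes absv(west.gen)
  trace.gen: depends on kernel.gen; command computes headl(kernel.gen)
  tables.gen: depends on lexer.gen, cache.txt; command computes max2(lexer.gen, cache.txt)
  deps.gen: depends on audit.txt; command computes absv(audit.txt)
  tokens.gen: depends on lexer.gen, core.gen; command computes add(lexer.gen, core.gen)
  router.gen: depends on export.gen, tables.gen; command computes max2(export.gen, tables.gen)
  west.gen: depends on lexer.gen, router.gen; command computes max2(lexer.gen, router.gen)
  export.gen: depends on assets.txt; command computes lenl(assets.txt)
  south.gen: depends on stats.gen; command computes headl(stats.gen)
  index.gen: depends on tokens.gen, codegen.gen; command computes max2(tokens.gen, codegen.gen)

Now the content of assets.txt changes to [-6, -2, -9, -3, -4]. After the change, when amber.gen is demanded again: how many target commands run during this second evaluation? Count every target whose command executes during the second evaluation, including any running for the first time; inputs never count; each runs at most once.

First evaluation (everything demanded from the output):
  codegen.gen = neg(-8) = 8
  deps.gen = absv(-8) = 8
  core.gen = absv(8) = 8
  bundle.gen = max2(8, 8) = 8
  export.gen = lenl([-5, 3, -7, -5, 7]) = 5
  lexer.gen = max2(-8, 8) = 8
  tables.gen = max2(8, -2) = 8
  router.gen = max2(5, 8) = 8
  west.gen = max2(8, 8) = 8
  amber.gen = absv(8) = 8

Propagation after the edit:
  export.gen: runs — assets.txt [-5, 3, -7, -5, 7]->[-6, -2, -9, -3, -4]; result 5 (same value as before).
  router.gen: checked — values it read are unchanged (export.gen unchanged, tables.gen unchanged); reused cached 8 without running.
  west.gen: checked — values it read are unchanged (lexer.gen unchanged, router.gen unchanged); reused cached 8 without running.
  amber.gen: checked — values it read are unchanged (west.gen unchanged); reused cached 8 without running.

Key observation: the change is absorbed at export.gen — it re-runs but produces the same value, and the output's value is unchanged.

Target commands that run: export.gen — 1 in total.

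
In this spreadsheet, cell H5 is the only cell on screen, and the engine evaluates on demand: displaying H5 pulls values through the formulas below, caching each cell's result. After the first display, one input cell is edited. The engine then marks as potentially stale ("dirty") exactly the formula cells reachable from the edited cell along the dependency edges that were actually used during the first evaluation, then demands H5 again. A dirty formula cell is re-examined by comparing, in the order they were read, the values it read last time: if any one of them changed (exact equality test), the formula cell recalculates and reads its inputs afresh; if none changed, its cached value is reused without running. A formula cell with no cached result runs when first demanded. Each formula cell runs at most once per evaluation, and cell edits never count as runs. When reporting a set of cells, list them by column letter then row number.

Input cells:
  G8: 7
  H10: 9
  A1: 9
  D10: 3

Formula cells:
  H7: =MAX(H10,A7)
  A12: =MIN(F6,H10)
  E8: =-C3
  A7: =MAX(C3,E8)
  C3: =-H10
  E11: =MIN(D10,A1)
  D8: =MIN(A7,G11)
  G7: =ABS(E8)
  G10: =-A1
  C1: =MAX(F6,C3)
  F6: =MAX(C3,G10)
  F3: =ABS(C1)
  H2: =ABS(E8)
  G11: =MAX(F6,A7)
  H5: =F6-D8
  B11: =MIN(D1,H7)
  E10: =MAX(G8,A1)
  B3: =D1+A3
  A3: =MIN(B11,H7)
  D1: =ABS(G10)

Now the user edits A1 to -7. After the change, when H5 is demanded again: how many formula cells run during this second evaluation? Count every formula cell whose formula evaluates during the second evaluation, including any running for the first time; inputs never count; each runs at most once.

Run set: F6, G10, G11, H5 (4 run).
The important point: at D8 every value read last time is unchanged, so the dirty flag clears without a run.

Initial pass — values computed on the first demand:
  C3 = -(9) = -9
  E8 = -(-9) = 9
  A7 = MAX(-9, 9) = 9
  G10 = -(9) = -9
  F6 = MAX(-9, -9) = -9
  G11 = MAX(-9, 9) = 9
  D8 = MIN(9, 9) = 9
  H5 = -9 - 9 = -18

Second demand — change propagation:
  G10: re-runs because A1 9->-7; new result 7.
  F6: re-runs because G10 -9->7; new result 7.
  G11: re-runs because F6 -9->7; new result 9 (unchanged).
  D8: re-examined; everything it read last time is the same (A7 unchanged, G11 unchanged) — cache 9 kept, no run.
  H5: re-runs because F6 -9->7; new result -2.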